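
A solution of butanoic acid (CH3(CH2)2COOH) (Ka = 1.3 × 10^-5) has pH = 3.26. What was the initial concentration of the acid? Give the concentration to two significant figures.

[H+] = 10^(-3.26) = 5.50 × 10^-4 M = x
Ka = x²/(C₀ − x) ⇒ C₀ = x + x²/Ka
C₀ = 5.50 × 10^-4 + (5.50 × 10^-4)²/(1.3 × 10^-5) = 2.38 × 10^-2 M

C₀ = 2.4 × 10^-2 M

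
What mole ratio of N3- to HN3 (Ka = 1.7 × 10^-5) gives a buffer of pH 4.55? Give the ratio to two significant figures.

ratio = 0.60

pKa = -log(1.7 × 10^-5) = 4.770
pH = pKa + log(r) ⇒ log(r) = 4.55 − 4.770 = -0.220
r = [N3-]/[HN3] = 10^(-0.220) = 0.603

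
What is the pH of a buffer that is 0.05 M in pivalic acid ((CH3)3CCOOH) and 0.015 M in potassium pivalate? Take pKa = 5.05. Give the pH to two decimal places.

pH = 4.53

pH = pKa + log([A⁻]/[HA]) = 5.05 + log(0.015/0.05)
pH = 5.05 + (-0.523) = 4.53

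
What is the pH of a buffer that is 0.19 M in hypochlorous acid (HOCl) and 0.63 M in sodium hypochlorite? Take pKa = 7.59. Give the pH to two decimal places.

pH = 8.11

pH = pKa + log([A⁻]/[HA]) = 7.59 + log(0.63/0.19)
pH = 7.59 + (+0.521) = 8.11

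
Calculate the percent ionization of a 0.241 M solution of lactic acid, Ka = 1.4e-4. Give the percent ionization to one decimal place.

2.4%

CH3CH(OH)COOH ⇌ CH3CH(OH)COO- + H+; let x = [H+] at equilibrium.
x ≈ √(Ka·C₀) = √(1.4 × 10^-4 × 0.241) = 5.81 × 10^-3 M
Fraction ionized = 5.81 × 10^-3 / 0.241 = 0.0241 → 2.4%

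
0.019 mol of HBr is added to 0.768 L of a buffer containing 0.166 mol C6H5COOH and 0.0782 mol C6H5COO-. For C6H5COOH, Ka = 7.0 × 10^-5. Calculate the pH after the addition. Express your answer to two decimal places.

After neutralization: n(C6H5COOH) = 0.185 mol, n(C6H5COO-) = 0.0592 mol.
pKa = −log(7.0 × 10^-5) = 4.155
pH = pKa + log(n_C6H5COO-/n_C6H5COOH) = 4.155 + log(0.0592/0.185) = 4.155 + (-0.495)

pH = 3.66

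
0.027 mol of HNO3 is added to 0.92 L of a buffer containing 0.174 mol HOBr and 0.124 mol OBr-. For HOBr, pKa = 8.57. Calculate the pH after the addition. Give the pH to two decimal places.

After neutralization: n(HOBr) = 0.201 mol, n(OBr-) = 0.097 mol.
Henderson–Hasselbalch with mole ratio 0.097/0.201: pH = 8.57 + (-0.316)

pH = 8.25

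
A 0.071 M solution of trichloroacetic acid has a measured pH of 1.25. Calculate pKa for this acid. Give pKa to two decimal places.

[H+] = 10^(-1.25) = 5.62 × 10^-2 M
At equilibrium [HA] = 0.071 − 5.62 × 10^-2 = 1.48 × 10^-2 M
Ka = [H+][A-]/[HA] = (5.62 × 10^-2)² / 1.48 × 10^-2 = 2.13 × 10^-1
pKa = -log(2.13 × 10^-1) = 0.67

pKa = 0.67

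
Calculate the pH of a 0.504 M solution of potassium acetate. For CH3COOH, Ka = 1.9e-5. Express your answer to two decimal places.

pH = 9.21

CH3COO- is the conjugate base of the weak acid CH3COOH.
Kb = Kw/Ka = 1.0×10^-14 / 1.9 × 10^-5 = 5.26 × 10^-10
From the ICE table, Kb = [OH-]²/(0.504 − [OH-]) = 5.26 × 10^-10.
Since Kb ≪ C₀, [OH-] ≈ √(Kb·C₀) = 1.63 × 10^-5 M.
Check: 0.0032% ionized — well under 5%, approximation valid.
pOH = −log(1.63 × 10^-5) = 4.79; pH = 14.00 − 4.79 = 9.21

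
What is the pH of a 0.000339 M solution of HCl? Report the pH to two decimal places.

HCl is a strong acid and dissociates completely, so [H+] = 0.000339 M.
pH = -log(0.000339) = 3.47

pH = 3.47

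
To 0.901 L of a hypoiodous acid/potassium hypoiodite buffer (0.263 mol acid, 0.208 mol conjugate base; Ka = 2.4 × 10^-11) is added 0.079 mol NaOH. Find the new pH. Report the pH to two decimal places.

After neutralization: n(HOI) = 0.184 mol, n(OI-) = 0.287 mol.
pKa = −log(2.4 × 10^-11) = 10.620
pH = pKa + log([A⁻]/[HA]) = 10.620 + log(0.287/0.184) = 10.620 +0.193

pH = 10.81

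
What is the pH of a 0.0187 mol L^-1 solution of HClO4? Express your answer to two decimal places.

HClO4 is a strong acid and dissociates completely, so [H+] = 0.0187 M.
pH = -log(0.0187) = 1.73

pH = 1.73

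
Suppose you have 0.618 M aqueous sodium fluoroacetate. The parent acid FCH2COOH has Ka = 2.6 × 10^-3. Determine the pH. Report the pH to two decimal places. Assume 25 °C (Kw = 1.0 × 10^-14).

pH = 8.19

FCH2COO- is the conjugate base of the weak acid FCH2COOH.
Kb = Kw/Ka = 1.0×10^-14 / 2.6 × 10^-3 = 3.85 × 10^-12
From the ICE table, Kb = [OH-]²/(0.618 − [OH-]) = 3.85 × 10^-12.
Assume [OH-] ≪ 0.618: [OH-] ≈ √(3.85 × 10^-12 × 0.618) = 1.54 × 10^-6 M
([OH-]/C₀ = 0.00025% < 5%, so the approximation holds.)
pOH = −log(1.54 × 10^-6) = 5.81; pH = 14.00 − 5.81 = 8.19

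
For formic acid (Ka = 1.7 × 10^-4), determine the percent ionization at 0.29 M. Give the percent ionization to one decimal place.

HCOOH ⇌ HCOO- + H+; let x = [H+] at equilibrium.
x ≈ √(Ka·C₀) = √(1.7 × 10^-4 × 0.29) = 7.02 × 10^-3 M
% ionization = x/C₀ × 100% = 7.02 × 10^-3/0.29 × 100% = 2.4%

2.4%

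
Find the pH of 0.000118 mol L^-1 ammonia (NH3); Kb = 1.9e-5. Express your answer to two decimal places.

NH3 + H2O ⇌ NH4+ + OH-
Kb = [OH-]²/(0.000118 − [OH-]) = 1.9 × 10^-5
Here C₀/Kb ≈ 6.21, so the small-[OH-] approximation fails. Use the quadratic:
[OH-] = [−1.9e-05 + √(1.9e-05² + 8.97e-09)]/2 = 3.88 × 10^-5 M
pOH = −log(3.88 × 10^-5) = 4.41; pH = 14.00 − 4.41 = 9.59

pH = 9.59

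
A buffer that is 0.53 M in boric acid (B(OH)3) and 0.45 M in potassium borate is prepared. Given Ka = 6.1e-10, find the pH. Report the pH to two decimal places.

pKa = −log(6.1 × 10^-10) = 9.215
pH = pKa + log([A⁻]/[HA]) = 9.215 + log(0.45/0.53)
pH = 9.215 + (-0.071) = 9.14

pH = 9.14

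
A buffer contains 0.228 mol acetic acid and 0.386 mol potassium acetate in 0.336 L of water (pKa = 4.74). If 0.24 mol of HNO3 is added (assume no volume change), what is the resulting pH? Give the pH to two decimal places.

pH = 4.23

After neutralization: n(CH3COOH) = 0.468 mol, n(CH3COO-) = 0.146 mol.
Henderson–Hasselbalch with mole ratio 0.146/0.468: pH = 4.74 + (-0.506)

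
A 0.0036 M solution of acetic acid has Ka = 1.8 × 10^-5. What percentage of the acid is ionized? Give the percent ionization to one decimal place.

CH3COOH ⇌ CH3COO- + H+; let x = [H+] at equilibrium.
Ka = x²/(C₀ − x); solving the quadratic gives x = 2.46 × 10^-4 M.
Fraction ionized = 2.46 × 10^-4 / 0.0036 = 0.0683 → 6.8%

6.8%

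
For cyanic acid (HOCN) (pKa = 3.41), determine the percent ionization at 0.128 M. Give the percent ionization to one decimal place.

HOCN ⇌ OCN- + H+; let x = [H+] at equilibrium.
Ka = 10^(−3.41) = 3.89 × 10^-4
Solve x² + 0.000389x − 4.98e-05 = 0 → x = 6.86 × 10^-3 M
Fraction ionized = 6.86 × 10^-3 / 0.128 = 0.0536 → 5.4%

5.4%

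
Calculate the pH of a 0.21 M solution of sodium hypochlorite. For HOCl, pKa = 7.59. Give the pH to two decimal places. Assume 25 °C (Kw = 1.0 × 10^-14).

pH = 10.46

OCl- is the conjugate base of the weak acid HOCl.
Ka = 10^(−7.59) = 2.57 × 10^-8
Kb = Kw/Ka = 1.0×10^-14 / 2.57 × 10^-8 = 3.89 × 10^-7
From the ICE table, Kb = [OH-]²/(0.21 − [OH-]) = 3.89 × 10^-7.
Since Kb ≪ C₀, [OH-] ≈ √(Kb·C₀) = 2.86 × 10^-4 M.
([OH-]/C₀ = 0.14% < 5%, so the approximation holds.)
pOH = −log(2.86 × 10^-4) = 3.54; pH = 14.00 − 3.54 = 10.46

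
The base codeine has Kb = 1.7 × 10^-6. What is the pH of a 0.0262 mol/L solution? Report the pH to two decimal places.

C18H21NO3 + H2O ⇌ C18H22NO3+ + OH-
Kb = x²/(0.0262 − x) = 1.7 × 10^-6
Assume x ≪ 0.0262: x ≈ √(1.7 × 10^-6 × 0.0262) = 2.11 × 10^-4 M
(x/C₀ = 0.81% < 5%, so the approximation holds.)
pOH = −log(2.11 × 10^-4) = 3.68; pH = 14.00 − 3.68 = 10.32

pH = 10.32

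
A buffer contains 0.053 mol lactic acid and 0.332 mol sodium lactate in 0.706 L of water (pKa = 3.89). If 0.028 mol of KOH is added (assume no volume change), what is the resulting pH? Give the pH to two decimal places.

OH- converts CH3CH(OH)COOH to CH3CH(OH)COO-: CH3CH(OH)COOH → 0.025 mol, CH3CH(OH)COO- → 0.36 mol.
Henderson–Hasselbalch with mole ratio 0.36/0.025: pH = 3.89 + (+1.158)

pH = 5.05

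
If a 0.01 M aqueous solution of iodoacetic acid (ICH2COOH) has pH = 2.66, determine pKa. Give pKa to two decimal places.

[H+] = 10^(-2.66) = 2.19 × 10^-3 M
At equilibrium [HA] = 0.01 − 2.19 × 10^-3 = 7.81 × 10^-3 M
Ka = [H+][A-]/[HA] = (2.19 × 10^-3)² / 7.81 × 10^-3 = 6.14 × 10^-4
pKa = -log(6.14 × 10^-4) = 3.21

pKa = 3.21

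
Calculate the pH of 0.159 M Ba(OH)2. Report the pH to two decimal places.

pH = 13.50

Ba(OH)2 is a strong base (each formula unit releases 2 OH-); [OH-] = 0.318 M.
pOH = -log(0.318) = 0.50
pH = 14.00 - 0.50 = 13.50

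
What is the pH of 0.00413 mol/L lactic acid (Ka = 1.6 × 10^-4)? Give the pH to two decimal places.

CH3CH(OH)COOH ⇌ CH3CH(OH)COO- + H+
Ka = [H+]²/(0.00413 − [H+]) = 1.6 × 10^-4
[H+] is not negligible relative to C₀; solve [H+]² + 0.00016·[H+] − 6.61e-07 = 0.
[H+] = (−Ka + √(Ka² + 4·Ka·C₀))/2 = 7.37 × 10^-4 M
pH = −log[H+] = −log(7.37 × 10^-4) = 3.13

pH = 3.13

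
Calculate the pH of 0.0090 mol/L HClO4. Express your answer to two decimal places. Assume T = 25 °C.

HClO4 is a strong acid and dissociates completely, so [H+] = 0.0090 M.
pH = -log(0.009) = 2.05

pH = 2.05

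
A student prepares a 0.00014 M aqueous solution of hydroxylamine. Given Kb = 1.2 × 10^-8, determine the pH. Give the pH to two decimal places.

NH2OH + H2O ⇌ NH3OH+ + OH-
Kb = x²/(0.00014 − x) = 1.2 × 10^-8
Since Kb ≪ C₀, x ≈ √(Kb·C₀) = 1.30 × 10^-6 M.
pOH = 5.89, so pH = 14.00 − pOH = 8.11

pH = 8.11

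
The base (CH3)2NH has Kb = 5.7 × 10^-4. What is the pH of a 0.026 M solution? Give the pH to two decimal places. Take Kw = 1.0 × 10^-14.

(CH3)2NH + H2O ⇌ (CH3)2NH2+ + OH-
From the ICE table, Kb = x²/(0.026 − x) = 5.7 × 10^-4.
The 5% rule fails; solving x² + Kb·x − Kb·C₀ = 0 exactly:
x = [−0.00057 + √(0.00057² + 5.93e-05)]/2 = 3.58 × 10^-3 M
pOH = −log(3.58 × 10^-3) = 2.45; pH = 14.00 − 2.45 = 11.55

pH = 11.55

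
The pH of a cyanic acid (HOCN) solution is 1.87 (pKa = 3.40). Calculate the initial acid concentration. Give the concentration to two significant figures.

[H+] = 10^(-1.87) = 1.35 × 10^-2 M = x
Ka = 10^(−3.40) = 3.98 × 10^-4
Ka = x²/(C₀ − x) ⇒ C₀ = x + x²/Ka
C₀ = 1.35 × 10^-2 + (1.35 × 10^-2)²/(3.98 × 10^-4) = 4.71 × 10^-1 M

C₀ = 4.7 × 10^-1 M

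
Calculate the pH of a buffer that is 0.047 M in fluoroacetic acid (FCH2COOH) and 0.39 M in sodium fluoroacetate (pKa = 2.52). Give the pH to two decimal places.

Henderson–Hasselbalch: pH = pKa + log([FCH2COO-]/[FCH2COOH]) = 2.52 + log(0.39/0.047)
pH = 2.52 + (+0.919) = 3.44

pH = 3.44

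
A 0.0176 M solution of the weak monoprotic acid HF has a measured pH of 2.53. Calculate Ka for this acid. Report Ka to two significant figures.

[H+] = 10^(-2.53) = 2.95 × 10^-3 M
At equilibrium [HA] = 0.0176 − 2.95 × 10^-3 = 1.47 × 10^-2 M
Ka = [H+][A-]/[HA] = (2.95 × 10^-3)² / 1.47 × 10^-2 = 5.9 × 10^-4

Ka = 5.9 × 10^-4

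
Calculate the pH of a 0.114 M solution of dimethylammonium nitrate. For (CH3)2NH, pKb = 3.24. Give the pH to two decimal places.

(CH3)2NH2+ is the conjugate acid of the weak base (CH3)2NH.
Kb = 10^(−3.24) = 5.75 × 10^-4
Ka = Kw/Kb = 1.0×10^-14 / 5.75 × 10^-4 = 1.74 × 10^-11
Let x = [H+] at equilibrium. Ka = x²/(0.114 − x).
Since Ka ≪ C₀, x ≈ √(Ka·C₀) = 1.41 × 10^-6 M.
(x/C₀ = 0.0012% < 5%, so the approximation holds.)
pH = −log(1.41 × 10^-6) = 5.85

pH = 5.85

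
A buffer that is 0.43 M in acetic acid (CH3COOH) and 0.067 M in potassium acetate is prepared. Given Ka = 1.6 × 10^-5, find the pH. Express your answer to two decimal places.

pKa = −log(1.6 × 10^-5) = 4.796
Using pH = pKa + log([base]/[acid]) with [base]/[acid] = 0.067/0.43:
pH = 4.796 + (-0.807) = 3.99

pH = 3.99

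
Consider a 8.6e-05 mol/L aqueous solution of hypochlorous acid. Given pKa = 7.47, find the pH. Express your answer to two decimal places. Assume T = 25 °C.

pH = 5.77

HOCl ⇌ OCl- + H+
Ka = 10^(−7.47) = 3.39 × 10^-8
Ka = [H+]²/(8.6e-05 − [H+]) = 3.39 × 10^-8
Since Ka ≪ C₀, [H+] ≈ √(Ka·C₀) = 1.71 × 10^-6 M.
([H+]/C₀ = 2% < 5%, so the approximation holds.)
pH = −log[H+] = −log(1.71 × 10^-6) = 5.77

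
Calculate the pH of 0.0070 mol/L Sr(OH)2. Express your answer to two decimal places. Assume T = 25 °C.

pH = 12.15

Sr(OH)2 is a strong base (each formula unit releases 2 OH-); [OH-] = 0.014 M.
pOH = -log(0.014) = 1.85
pH = 14.00 - 1.85 = 12.15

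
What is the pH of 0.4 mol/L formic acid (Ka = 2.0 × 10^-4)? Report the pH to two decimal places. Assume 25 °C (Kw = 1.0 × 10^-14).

pH = 2.05

HCOOH ⇌ HCOO- + H+
From the ICE table, Ka = x²/(0.4 − x) = 2.0 × 10^-4.
Assume x ≪ 0.4: x ≈ √(2.0 × 10^-4 × 0.4) = 8.94 × 10^-3 M
pH = −log[H+] = −log(8.94 × 10^-3) = 2.05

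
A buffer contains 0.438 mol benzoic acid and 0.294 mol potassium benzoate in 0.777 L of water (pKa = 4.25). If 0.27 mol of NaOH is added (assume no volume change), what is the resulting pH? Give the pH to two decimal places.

OH- converts C6H5COOH to C6H5COO-: C6H5COOH → 0.168 mol, C6H5COO- → 0.564 mol.
Henderson–Hasselbalch with mole ratio 0.564/0.168: pH = 4.25 + (+0.526)

pH = 4.78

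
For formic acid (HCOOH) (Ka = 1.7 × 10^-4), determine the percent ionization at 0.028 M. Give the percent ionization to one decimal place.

HCOOH ⇌ HCOO- + H+; let x = [H+] at equilibrium.
Ka = x²/(C₀ − x); solving the quadratic gives x = 2.10 × 10^-3 M.
Fraction ionized = 2.10 × 10^-3 / 0.028 = 0.0750 → 7.5%

7.5%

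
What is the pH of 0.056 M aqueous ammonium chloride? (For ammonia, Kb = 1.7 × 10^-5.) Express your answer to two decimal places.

NH4+ is the conjugate acid of the weak base NH3.
Ka = Kw/Kb = 1.0×10^-14 / 1.7 × 10^-5 = 5.88 × 10^-10
From the ICE table, Ka = [H+]²/(0.056 − [H+]) = 5.88 × 10^-10.
Neglecting [H+] in the denominator: [H+] = √(5.88 × 10^-10 × 0.056) = 5.74 × 10^-6 M
Check: 0.01% ionized — well under 5%, approximation valid.
pH = −log(5.74 × 10^-6) = 5.24

pH = 5.24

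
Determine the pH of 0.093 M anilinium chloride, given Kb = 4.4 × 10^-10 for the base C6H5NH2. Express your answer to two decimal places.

C6H5NH3+ is the conjugate acid of the weak base C6H5NH2.
Ka = Kw/Kb = 1.0×10^-14 / 4.4 × 10^-10 = 2.27 × 10^-5
From the ICE table, Ka = x²/(0.093 − x) = 2.27 × 10^-5.
Assume x ≪ 0.093: x ≈ √(2.27 × 10^-5 × 0.093) = 1.45 × 10^-3 M
Check: 1.6% ionized — well under 5%, approximation valid.
pH = −log(1.45 × 10^-3) = 2.84

pH = 2.84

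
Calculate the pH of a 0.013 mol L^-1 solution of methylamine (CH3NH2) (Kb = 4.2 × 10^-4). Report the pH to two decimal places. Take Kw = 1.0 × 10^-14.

CH3NH2 + H2O ⇌ CH3NH3+ + OH-
Let x = [OH-] at equilibrium. Kb = x²/(0.013 − x).
Here C₀/Kb ≈ 31, so the small-x approximation fails. Use the quadratic:
x = (−Kb + √(Kb² + 4·Kb·C₀))/2 = 2.14 × 10^-3 M
pOH = −log(2.14 × 10^-3) = 2.67; pH = 14.00 − 2.67 = 11.33

pH = 11.33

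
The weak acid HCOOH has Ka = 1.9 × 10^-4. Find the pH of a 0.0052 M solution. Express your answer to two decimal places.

HCOOH ⇌ HCOO- + H+
From the ICE table, Ka = [H+]²/(0.0052 − [H+]) = 1.9 × 10^-4.
Here C₀/Ka ≈ 27.4, so the small-[H+] approximation fails. Use the quadratic:
[H+] = (−Ka + √(Ka² + 4·Ka·C₀))/2 = 9.04 × 10^-4 M
pH = −log[H+] = −log(9.04 × 10^-4) = 3.04

pH = 3.04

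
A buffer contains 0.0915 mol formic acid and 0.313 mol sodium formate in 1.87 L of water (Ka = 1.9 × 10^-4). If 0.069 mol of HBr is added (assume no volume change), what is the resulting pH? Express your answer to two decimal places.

Added H+ converts HCOO- to HCOOH: HCOOH → 0.161 mol, HCOO- → 0.244 mol.
pKa = −log(1.9 × 10^-4) = 3.721
pH = pKa + log([A⁻]/[HA]) = 3.721 + log(0.244/0.161) = 3.721 +0.181

pH = 3.90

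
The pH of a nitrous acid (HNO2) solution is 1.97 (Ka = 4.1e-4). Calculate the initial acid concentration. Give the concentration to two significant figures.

[H+] = 10^(-1.97) = 1.07 × 10^-2 M = x
Ka = x²/(C₀ − x) ⇒ C₀ = x + x²/Ka
C₀ = 1.07 × 10^-2 + (1.07 × 10^-2)²/(4.1 × 10^-4) = 2.90 × 10^-1 M

C₀ = 2.9 × 10^-1 M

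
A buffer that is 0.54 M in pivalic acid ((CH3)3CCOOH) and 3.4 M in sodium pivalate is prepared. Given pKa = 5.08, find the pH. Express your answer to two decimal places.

pH = 5.88

Henderson–Hasselbalch: pH = pKa + log([(CH3)3CCOO-]/[(CH3)3CCOOH]) = 5.08 + log(3.4/0.54)
pH = 5.08 + (+0.799) = 5.88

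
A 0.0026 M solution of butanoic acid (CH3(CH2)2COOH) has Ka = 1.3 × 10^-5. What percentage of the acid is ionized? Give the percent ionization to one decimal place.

6.8%

CH3(CH2)2COOH ⇌ CH3(CH2)2COO- + H+; let x = [H+] at equilibrium.
Ka = x²/(C₀ − x); solving the quadratic gives x = 1.77 × 10^-4 M.
Fraction ionized = 1.77 × 10^-4 / 0.0026 = 0.0681 → 6.8%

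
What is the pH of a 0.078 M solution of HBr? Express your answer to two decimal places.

HBr is a strong acid and dissociates completely, so [H+] = 0.078 M.
pH = -log(0.078) = 1.11

pH = 1.11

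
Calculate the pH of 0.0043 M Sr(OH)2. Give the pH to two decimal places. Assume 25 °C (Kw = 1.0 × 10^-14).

Sr(OH)2 is a strong base (each formula unit releases 2 OH-); [OH-] = 0.0086 M.
pOH = -log(0.0086) = 2.07
pH = 14.00 - 2.07 = 11.93

pH = 11.93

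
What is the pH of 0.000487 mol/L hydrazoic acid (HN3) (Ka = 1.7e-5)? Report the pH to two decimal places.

pH = 4.08

HN3 ⇌ N3- + H+
From the ICE table, Ka = x²/(0.000487 − x) = 1.7 × 10^-5.
The 5% rule fails; solving x² + Ka·x − Ka·C₀ = 0 exactly:
x = (−Ka + √(Ka² + 4·Ka·C₀))/2 = 8.29 × 10^-5 M
pH = −log(8.29 × 10^-5) = 4.08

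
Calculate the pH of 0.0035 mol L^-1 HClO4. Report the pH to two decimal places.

HClO4 is a strong acid and dissociates completely, so [H+] = 0.0035 M.
pH = -log(0.0035) = 2.46

pH = 2.46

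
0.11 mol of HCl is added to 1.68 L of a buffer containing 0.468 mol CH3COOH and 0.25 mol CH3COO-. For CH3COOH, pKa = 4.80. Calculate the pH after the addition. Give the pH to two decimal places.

After neutralization: n(CH3COOH) = 0.578 mol, n(CH3COO-) = 0.14 mol.
pH = pKa + log([A⁻]/[HA]) = 4.80 + log(0.14/0.578) = 4.80 -0.616

pH = 4.18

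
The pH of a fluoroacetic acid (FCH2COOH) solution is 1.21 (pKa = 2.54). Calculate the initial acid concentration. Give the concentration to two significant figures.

[H+] = 10^(-1.21) = 6.17 × 10^-2 M = x
Ka = 10^(−2.54) = 2.88 × 10^-3
Ka = x²/(C₀ − x) ⇒ C₀ = x + x²/Ka
C₀ = 6.17 × 10^-2 + (6.17 × 10^-2)²/(2.88 × 10^-3) = 1.38 M

C₀ = 1.4 M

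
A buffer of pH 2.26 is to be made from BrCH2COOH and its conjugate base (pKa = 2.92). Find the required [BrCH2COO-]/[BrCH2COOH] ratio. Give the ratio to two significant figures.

ratio = 0.22

pH = pKa + log(r) ⇒ log(r) = 2.26 − 2.92 = -0.66
r = [BrCH2COO-]/[BrCH2COOH] = 10^(-0.66) = 0.219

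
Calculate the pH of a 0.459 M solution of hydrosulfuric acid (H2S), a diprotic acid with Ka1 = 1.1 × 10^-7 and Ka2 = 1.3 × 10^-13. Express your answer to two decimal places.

pH = 3.65

Since Ka1 ≫ Ka2, the first ionization dominates [H+].
Ka1 = x²/(0.459 − x) = 1.1 × 10^-7
x ≈ √(1.1 × 10^-7 × 0.459) = 2.25 × 10^-4 M
pH = −log(2.25 × 10^-4) = 3.65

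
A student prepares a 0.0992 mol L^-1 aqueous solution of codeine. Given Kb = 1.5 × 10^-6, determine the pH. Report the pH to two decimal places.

C18H21NO3 + H2O ⇌ C18H22NO3+ + OH-
From the ICE table, Kb = [OH-]²/(0.0992 − [OH-]) = 1.5 × 10^-6.
Neglecting [OH-] in the denominator: [OH-] = √(1.5 × 10^-6 × 0.0992) = 3.86 × 10^-4 M
Check: 0.39% ionized — well under 5%, approximation valid.
pOH = 3.41, so pH = 14.00 − pOH = 10.59

pH = 10.59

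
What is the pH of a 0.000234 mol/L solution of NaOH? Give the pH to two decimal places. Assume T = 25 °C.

NaOH is a strong base; [OH-] = 0.000234 M.
pOH = -log(0.000234) = 3.63
pH = 14.00 - 3.63 = 10.37

pH = 10.37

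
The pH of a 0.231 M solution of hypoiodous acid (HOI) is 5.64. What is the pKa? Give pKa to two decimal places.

[H+] = 10^(-5.64) = 2.29 × 10^-6 M
At equilibrium [HA] = 0.231 − 2.29 × 10^-6 = 2.31 × 10^-1 M
Ka = [H+][A-]/[HA] = (2.29 × 10^-6)² / 2.31 × 10^-1 = 2.27 × 10^-11
pKa = -log(2.27 × 10^-11) = 10.64

pKa = 10.64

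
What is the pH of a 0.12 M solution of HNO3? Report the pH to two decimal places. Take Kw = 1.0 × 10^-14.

HNO3 is a strong acid and dissociates completely, so [H+] = 0.12 M.
pH = -log(0.12) = 0.92

pH = 0.92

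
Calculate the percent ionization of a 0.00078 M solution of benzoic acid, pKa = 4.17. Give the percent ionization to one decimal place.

25.4%

C6H5COOH ⇌ C6H5COO- + H+; let x = [H+] at equilibrium.
Ka = 10^(−4.17) = 6.76 × 10^-5
Solve x² + 6.76e-05x − 5.27e-08 = 0 → x = 1.98 × 10^-4 M
% ionization = x/C₀ × 100% = 1.98 × 10^-4/0.00078 × 100% = 25.4%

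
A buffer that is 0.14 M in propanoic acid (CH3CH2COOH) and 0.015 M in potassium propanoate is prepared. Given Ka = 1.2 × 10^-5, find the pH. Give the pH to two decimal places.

pKa = −log(1.2 × 10^-5) = 4.921
Using pH = pKa + log([base]/[acid]) with [base]/[acid] = 0.015/0.14:
pH = 4.921 + (-0.970) = 3.95

pH = 3.95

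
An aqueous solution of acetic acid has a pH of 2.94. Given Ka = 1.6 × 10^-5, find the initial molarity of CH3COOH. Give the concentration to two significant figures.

[H+] = 10^(-2.94) = 1.15 × 10^-3 M = x
Ka = x²/(C₀ − x) ⇒ C₀ = x + x²/Ka
C₀ = 1.15 × 10^-3 + (1.15 × 10^-3)²/(1.6 × 10^-5) = 8.38 × 10^-2 M

C₀ = 8.4 × 10^-2 M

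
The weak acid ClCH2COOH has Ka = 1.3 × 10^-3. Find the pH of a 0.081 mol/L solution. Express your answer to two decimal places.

ClCH2COOH ⇌ ClCH2COO- + H+
Let x = [H+] at equilibrium. Ka = x²/(0.081 − x).
x is not negligible relative to C₀; solve x² + 0.0013·x − 0.000105 = 0.
x = (−Ka + √(Ka² + 4·Ka·C₀))/2 = 9.63 × 10^-3 M
pH = −log[H+] = −log(9.63 × 10^-3) = 2.02

pH = 2.02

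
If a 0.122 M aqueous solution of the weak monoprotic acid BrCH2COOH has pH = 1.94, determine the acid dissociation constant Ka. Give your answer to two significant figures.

Ka = 1.2 × 10^-3

[H+] = 10^(-1.94) = 1.15 × 10^-2 M
At equilibrium [HA] = 0.122 − 1.15 × 10^-2 = 1.11 × 10^-1 M
Ka = [H+][A-]/[HA] = (1.15 × 10^-2)² / 1.11 × 10^-1 = 1.2 × 10^-3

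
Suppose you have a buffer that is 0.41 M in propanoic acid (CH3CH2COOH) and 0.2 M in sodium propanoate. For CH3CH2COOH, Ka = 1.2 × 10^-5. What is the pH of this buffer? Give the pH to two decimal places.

pH = 4.61

pKa = −log(1.2 × 10^-5) = 4.921
Using pH = pKa + log([base]/[acid]) with [base]/[acid] = 0.2/0.41:
pH = 4.921 + (-0.312) = 4.61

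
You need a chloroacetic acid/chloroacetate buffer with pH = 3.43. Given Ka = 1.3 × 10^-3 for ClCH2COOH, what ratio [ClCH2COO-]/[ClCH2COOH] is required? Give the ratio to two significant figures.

ratio = 3.5

pKa = -log(1.3 × 10^-3) = 2.886
pH = pKa + log(r) ⇒ log(r) = 3.43 − 2.886 = +0.544
r = [ClCH2COO-]/[ClCH2COOH] = 10^(+0.544) = 3.5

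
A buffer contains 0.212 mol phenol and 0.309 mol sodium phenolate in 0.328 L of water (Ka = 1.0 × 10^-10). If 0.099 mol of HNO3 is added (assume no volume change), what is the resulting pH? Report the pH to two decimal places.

pH = 9.83

Added H+ converts C6H5O- to C6H5OH: C6H5OH → 0.311 mol, C6H5O- → 0.21 mol.
pKa = −log(1.0 × 10^-10) = 10.000
pH = pKa + log(n_C6H5O-/n_C6H5OH) = 10.000 + log(0.21/0.311) = 10.000 + (-0.171)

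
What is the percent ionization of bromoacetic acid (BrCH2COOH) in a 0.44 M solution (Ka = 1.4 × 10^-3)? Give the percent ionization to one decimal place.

BrCH2COOH ⇌ BrCH2COO- + H+; let x = [H+] at equilibrium.
Ka = x²/(C₀ − x); solving the quadratic gives x = 2.41 × 10^-2 M.
% ionization = x/C₀ × 100% = 2.41 × 10^-2/0.44 × 100% = 5.5%

5.5%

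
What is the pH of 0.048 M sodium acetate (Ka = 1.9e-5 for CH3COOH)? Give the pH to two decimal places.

CH3COO- is the conjugate base of the weak acid CH3COOH.
Kb = Kw/Ka = 1.0×10^-14 / 1.9 × 10^-5 = 5.26 × 10^-10
From the ICE table, Kb = x²/(0.048 − x) = 5.26 × 10^-10.
Assume x ≪ 0.048: x ≈ √(5.26 × 10^-10 × 0.048) = 5.02 × 10^-6 M
(x/C₀ = 0.01% < 5%, so the approximation holds.)
pOH = −log(5.02 × 10^-6) = 5.30; pH = 14.00 − 5.30 = 8.70

pH = 8.70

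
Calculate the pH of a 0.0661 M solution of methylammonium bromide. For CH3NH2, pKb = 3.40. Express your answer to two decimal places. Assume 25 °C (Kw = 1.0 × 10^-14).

CH3NH3+ is the conjugate acid of the weak base CH3NH2.
Kb = 10^(−3.40) = 3.98 × 10^-4
Ka = Kw/Kb = 1.0×10^-14 / 3.98 × 10^-4 = 2.51 × 10^-11
Ka = [H+]²/(0.0661 − [H+]) = 2.51 × 10^-11
Assume [H+] ≪ 0.0661: [H+] ≈ √(2.51 × 10^-11 × 0.0661) = 1.29 × 10^-6 M
pH = −log[H+] = −log(1.29 × 10^-6) = 5.89

pH = 5.89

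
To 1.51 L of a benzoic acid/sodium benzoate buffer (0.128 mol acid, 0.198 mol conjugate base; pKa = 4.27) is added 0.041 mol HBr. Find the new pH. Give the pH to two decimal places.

pH = 4.24

Added H+ converts C6H5COO- to C6H5COOH: C6H5COOH → 0.169 mol, C6H5COO- → 0.157 mol.
pH = pKa + log(n_C6H5COO-/n_C6H5COOH) = 4.27 + log(0.157/0.169) = 4.27 + (-0.032)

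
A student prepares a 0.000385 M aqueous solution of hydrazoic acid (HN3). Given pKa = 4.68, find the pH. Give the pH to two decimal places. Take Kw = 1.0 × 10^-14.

HN3 ⇌ N3- + H+
Ka = 10^(−4.68) = 2.09 × 10^-5
Ka = [H+]²/(0.000385 − [H+]) = 2.09 × 10^-5
Here C₀/Ka ≈ 18.4, so the small-[H+] approximation fails. Use the quadratic:
[H+] = (−Ka + √(Ka² + 4·Ka·C₀))/2 = 7.99 × 10^-5 M
pH = −log(7.99 × 10^-5) = 4.10

pH = 4.10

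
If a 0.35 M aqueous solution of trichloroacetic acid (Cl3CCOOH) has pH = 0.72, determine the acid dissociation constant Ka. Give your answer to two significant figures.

[H+] = 10^(-0.72) = 1.91 × 10^-1 M
At equilibrium [HA] = 0.35 − 1.91 × 10^-1 = 1.59 × 10^-1 M
Ka = [H+][A-]/[HA] = (1.91 × 10^-1)² / 1.59 × 10^-1 = 2.3 × 10^-1

Ka = 2.3 × 10^-1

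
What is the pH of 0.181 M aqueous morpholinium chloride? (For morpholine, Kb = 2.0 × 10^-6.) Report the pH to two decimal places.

pH = 4.52

C4H8ONH2+ is the conjugate acid of the weak base C4H8ONH.
Ka = Kw/Kb = 1.0×10^-14 / 2.0 × 10^-6 = 5.00 × 10^-9
From the ICE table, Ka = [H+]²/(0.181 − [H+]) = 5.00 × 10^-9.
Neglecting [H+] in the denominator: [H+] = √(5.00 × 10^-9 × 0.181) = 3.01 × 10^-5 M
Check: 0.017% ionized — well under 5%, approximation valid.
pH = −log(3.01 × 10^-5) = 4.52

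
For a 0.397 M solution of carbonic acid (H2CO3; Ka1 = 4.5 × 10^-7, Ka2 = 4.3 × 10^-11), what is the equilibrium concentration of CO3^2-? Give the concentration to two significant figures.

4.3 × 10^-11 M

First ionization gives [H+] ≈ [HCO3-] = 4.23 × 10^-4 M.
Second step: Ka2 = [H+][CO3^2-]/[HCO3-] ≈ [CO3^2-] (since [H+] ≈ [HCO3-]).
So [CO3^2-] ≈ Ka2.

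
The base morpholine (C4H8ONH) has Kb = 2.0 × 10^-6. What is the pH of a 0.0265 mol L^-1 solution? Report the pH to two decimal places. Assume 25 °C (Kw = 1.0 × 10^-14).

C4H8ONH + H2O ⇌ C4H8ONH2+ + OH-
From the ICE table, Kb = x²/(0.0265 − x) = 2.0 × 10^-6.
Since Kb ≪ C₀, x ≈ √(Kb·C₀) = 2.30 × 10^-4 M.
pOH = −log(2.30 × 10^-4) = 3.64; pH = 14.00 − 3.64 = 10.36

pH = 10.36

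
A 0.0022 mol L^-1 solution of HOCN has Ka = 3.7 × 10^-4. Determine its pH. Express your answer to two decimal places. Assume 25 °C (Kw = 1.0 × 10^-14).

HOCN ⇌ OCN- + H+
Ka = [H+]²/(0.0022 − [H+]) = 3.7 × 10^-4
[H+] is not negligible relative to C₀; solve [H+]² + 0.00037·[H+] − 8.14e-07 = 0.
[H+] = [−0.00037 + √(0.00037² + 3.26e-06)]/2 = 7.36 × 10^-4 M
pH = −log[H+] = −log(7.36 × 10^-4) = 3.13

pH = 3.13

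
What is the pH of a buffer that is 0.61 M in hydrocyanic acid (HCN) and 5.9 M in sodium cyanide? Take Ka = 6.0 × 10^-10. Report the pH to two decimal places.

pH = 10.21

pKa = −log(6.0 × 10^-10) = 9.222
Using pH = pKa + log([base]/[acid]) with [base]/[acid] = 5.9/0.61:
pH = 9.222 + (+0.986) = 10.21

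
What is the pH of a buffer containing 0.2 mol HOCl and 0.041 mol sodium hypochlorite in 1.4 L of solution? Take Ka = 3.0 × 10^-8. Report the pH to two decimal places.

pKa = −log(3.0 × 10^-8) = 7.523
Using pH = pKa + log([base]/[acid]) with [base]/[acid] = 0.041/0.2:
pH = 7.523 + (-0.688) = 6.83

pH = 6.83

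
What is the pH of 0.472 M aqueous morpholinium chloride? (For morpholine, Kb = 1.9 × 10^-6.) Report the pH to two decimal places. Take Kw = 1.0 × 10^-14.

pH = 4.30

C4H8ONH2+ is the conjugate acid of the weak base C4H8ONH.
Ka = Kw/Kb = 1.0×10^-14 / 1.9 × 10^-6 = 5.26 × 10^-9
Ka = x²/(0.472 − x) = 5.26 × 10^-9
Neglecting x in the denominator: x = √(5.26 × 10^-9 × 0.472) = 4.98 × 10^-5 M
Check: 0.011% ionized — well under 5%, approximation valid.
pH = −log(4.98 × 10^-5) = 4.30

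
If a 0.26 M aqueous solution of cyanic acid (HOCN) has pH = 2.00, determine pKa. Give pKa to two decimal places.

[H+] = 10^(-2.00) = 1.00 × 10^-2 M
At equilibrium [HA] = 0.26 − 1.00 × 10^-2 = 2.50 × 10^-1 M
Ka = [H+][A-]/[HA] = (1.00 × 10^-2)² / 2.50 × 10^-1 = 4.00 × 10^-4
pKa = -log(4.00 × 10^-4) = 3.40

pKa = 3.40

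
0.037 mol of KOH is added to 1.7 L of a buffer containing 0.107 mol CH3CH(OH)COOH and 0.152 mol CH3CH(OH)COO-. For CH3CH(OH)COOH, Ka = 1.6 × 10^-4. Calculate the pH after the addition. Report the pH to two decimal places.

pH = 4.23

After neutralization: n(CH3CH(OH)COOH) = 0.07 mol, n(CH3CH(OH)COO-) = 0.189 mol.
pKa = −log(1.6 × 10^-4) = 3.796
Henderson–Hasselbalch with mole ratio 0.189/0.07: pH = 3.796 + (+0.431)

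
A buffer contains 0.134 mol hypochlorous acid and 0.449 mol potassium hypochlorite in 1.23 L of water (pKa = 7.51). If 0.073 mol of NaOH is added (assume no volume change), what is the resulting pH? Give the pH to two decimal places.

pH = 8.44

OH- converts HOCl to OCl-: HOCl → 0.061 mol, OCl- → 0.522 mol.
pH = pKa + log([A⁻]/[HA]) = 7.51 + log(0.522/0.061) = 7.51 +0.932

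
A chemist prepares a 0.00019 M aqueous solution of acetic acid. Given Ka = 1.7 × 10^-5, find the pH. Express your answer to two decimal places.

pH = 4.31

CH3COOH ⇌ CH3COO- + H+
Ka = [H+]²/(0.00019 − [H+]) = 1.7 × 10^-5
Here C₀/Ka ≈ 11.2, so the small-[H+] approximation fails. Use the quadratic:
[H+] = (−Ka + √(Ka² + 4·Ka·C₀))/2 = 4.90 × 10^-5 M
pH = −log[H+] = −log(4.90 × 10^-5) = 4.31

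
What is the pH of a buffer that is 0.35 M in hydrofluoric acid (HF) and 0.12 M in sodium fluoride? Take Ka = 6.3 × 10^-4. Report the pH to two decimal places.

pKa = −log(6.3 × 10^-4) = 3.201
Henderson–Hasselbalch: pH = pKa + log([F-]/[HF]) = 3.201 + log(0.12/0.35)
pH = 3.201 + (-0.465) = 2.74

pH = 2.74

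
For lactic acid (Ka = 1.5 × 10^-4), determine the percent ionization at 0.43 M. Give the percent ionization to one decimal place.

CH3CH(OH)COOH ⇌ CH3CH(OH)COO- + H+; let x = [H+] at equilibrium.
x ≈ √(Ka·C₀) = √(1.5 × 10^-4 × 0.43) = 8.03 × 10^-3 M
% ionization = x/C₀ × 100% = 8.03 × 10^-3/0.43 × 100% = 1.9%

1.9%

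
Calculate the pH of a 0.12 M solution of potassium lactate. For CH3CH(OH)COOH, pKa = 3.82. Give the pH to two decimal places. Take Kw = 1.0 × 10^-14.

CH3CH(OH)COO- is the conjugate base of the weak acid CH3CH(OH)COOH.
Ka = 10^(−3.82) = 1.51 × 10^-4
Kb = Kw/Ka = 1.0×10^-14 / 1.51 × 10^-4 = 6.62 × 10^-11
From the ICE table, Kb = [OH-]²/(0.12 − [OH-]) = 6.62 × 10^-11.
Since Kb ≪ C₀, [OH-] ≈ √(Kb·C₀) = 2.82 × 10^-6 M.
pOH = 5.55, so pH = 14.00 − pOH = 8.45

pH = 8.45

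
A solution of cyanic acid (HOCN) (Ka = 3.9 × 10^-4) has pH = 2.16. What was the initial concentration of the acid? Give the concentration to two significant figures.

[H+] = 10^(-2.16) = 6.92 × 10^-3 M = x
Ka = x²/(C₀ − x) ⇒ C₀ = x + x²/Ka
C₀ = 6.92 × 10^-3 + (6.92 × 10^-3)²/(3.9 × 10^-4) = 1.30 × 10^-1 M

C₀ = 1.3 × 10^-1 M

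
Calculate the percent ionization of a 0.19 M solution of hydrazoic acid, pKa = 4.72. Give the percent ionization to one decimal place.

1.0%

HN3 ⇌ N3- + H+; let x = [H+] at equilibrium.
Ka = 10^(−4.72) = 1.91 × 10^-5
x ≈ √(Ka·C₀) = √(1.91 × 10^-5 × 0.19) = 1.90 × 10^-3 M
% ionization = x/C₀ × 100% = 1.90 × 10^-3/0.19 × 100% = 1.0%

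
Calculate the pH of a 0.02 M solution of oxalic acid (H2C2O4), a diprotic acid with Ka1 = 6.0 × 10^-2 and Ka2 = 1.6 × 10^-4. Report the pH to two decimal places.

Ka1 ≫ Ka2, so treat the first dissociation as the only significant source of H+.
Ka1 = x²/(0.02 − x) = 6.0 × 10^-2
Solving the quadratic: x = (−Ka1 + √(Ka1² + 4·Ka1·C₀))/2 = 1.58 × 10^-2 M
pH = −log(1.58 × 10^-2) = 1.80

pH = 1.80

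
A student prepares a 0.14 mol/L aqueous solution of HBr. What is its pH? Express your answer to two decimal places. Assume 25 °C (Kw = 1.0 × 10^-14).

pH = 0.85

HBr is a strong acid and dissociates completely, so [H+] = 0.14 M.
pH = -log(0.14) = 0.85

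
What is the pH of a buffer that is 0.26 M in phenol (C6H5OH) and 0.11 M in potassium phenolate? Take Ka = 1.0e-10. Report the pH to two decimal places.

pH = 9.63

pKa = −log(1.0 × 10^-10) = 10.000
Using pH = pKa + log([base]/[acid]) with [base]/[acid] = 0.11/0.26:
pH = 10.000 + (-0.374) = 9.63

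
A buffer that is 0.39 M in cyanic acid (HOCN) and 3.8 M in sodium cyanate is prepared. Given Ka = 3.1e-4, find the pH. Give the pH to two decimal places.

pH = 4.50

pKa = −log(3.1 × 10^-4) = 3.509
Using pH = pKa + log([base]/[acid]) with [base]/[acid] = 3.8/0.39:
pH = 3.509 + (+0.989) = 4.50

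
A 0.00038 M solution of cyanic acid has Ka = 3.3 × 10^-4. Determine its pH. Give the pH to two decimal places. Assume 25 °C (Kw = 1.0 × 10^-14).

pH = 3.65

HOCN ⇌ OCN- + H+
Let x = [H+] at equilibrium. Ka = x²/(0.00038 − x).
The 5% rule fails; solving x² + Ka·x − Ka·C₀ = 0 exactly:
x = [−0.00033 + √(0.00033² + 5.02e-07)]/2 = 2.26 × 10^-4 M
pH = −log[H+] = −log(2.26 × 10^-4) = 3.65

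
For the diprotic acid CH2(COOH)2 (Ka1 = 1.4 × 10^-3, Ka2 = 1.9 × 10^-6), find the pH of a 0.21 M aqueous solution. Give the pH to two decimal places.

Ka1 ≫ Ka2, so treat the first dissociation as the only significant source of H+.
Ka1 = x²/(0.21 − x) = 1.4 × 10^-3
Solving the quadratic: x = (−Ka1 + √(Ka1² + 4·Ka1·C₀))/2 = 1.65 × 10^-2 M
pH = −log(1.65 × 10^-2) = 1.78

pH = 1.78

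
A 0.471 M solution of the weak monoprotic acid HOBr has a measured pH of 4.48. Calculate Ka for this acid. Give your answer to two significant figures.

[H+] = 10^(-4.48) = 3.31 × 10^-5 M
At equilibrium [HA] = 0.471 − 3.31 × 10^-5 = 4.71 × 10^-1 M
Ka = [H+][A-]/[HA] = (3.31 × 10^-5)² / 4.71 × 10^-1 = 2.3 × 10^-9

Ka = 2.3 × 10^-9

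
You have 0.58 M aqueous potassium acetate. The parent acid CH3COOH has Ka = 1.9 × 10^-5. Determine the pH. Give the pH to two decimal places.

CH3COO- is the conjugate base of the weak acid CH3COOH.
Kb = Kw/Ka = 1.0×10^-14 / 1.9 × 10^-5 = 5.26 × 10^-10
Kb = x²/(0.58 − x) = 5.26 × 10^-10
Assume x ≪ 0.58: x ≈ √(5.26 × 10^-10 × 0.58) = 1.75 × 10^-5 M
Check: 0.003% ionized — well under 5%, approximation valid.
pOH = −log(1.75 × 10^-5) = 4.76; pH = 14.00 − 4.76 = 9.24

pH = 9.24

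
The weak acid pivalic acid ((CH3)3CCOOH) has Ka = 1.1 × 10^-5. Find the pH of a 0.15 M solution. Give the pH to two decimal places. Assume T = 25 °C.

pH = 2.89

(CH3)3CCOOH ⇌ (CH3)3CCOO- + H+
Ka = [H+]²/(0.15 − [H+]) = 1.1 × 10^-5
Since Ka ≪ C₀, [H+] ≈ √(Ka·C₀) = 1.28 × 10^-3 M.
([H+]/C₀ = 0.86% < 5%, so the approximation holds.)
pH = −log[H+] = −log(1.28 × 10^-3) = 2.89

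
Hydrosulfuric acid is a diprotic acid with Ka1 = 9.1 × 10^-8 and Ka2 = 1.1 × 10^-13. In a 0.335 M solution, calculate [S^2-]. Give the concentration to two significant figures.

First ionization gives [H+] ≈ [HS-] = 1.75 × 10^-4 M.
Second step: Ka2 = [H+][S^2-]/[HS-] ≈ [S^2-] (since [H+] ≈ [HS-]).
So [S^2-] ≈ Ka2.

1.1 × 10^-13 M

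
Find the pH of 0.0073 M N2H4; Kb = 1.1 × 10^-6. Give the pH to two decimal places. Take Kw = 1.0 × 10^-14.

pH = 9.95

N2H4 + H2O ⇌ N2H5+ + OH-
Kb = x²/(0.0073 − x) = 1.1 × 10^-6
Since Kb ≪ C₀, x ≈ √(Kb·C₀) = 8.96 × 10^-5 M.
pOH = −log(8.96 × 10^-5) = 4.05; pH = 14.00 − 4.05 = 9.95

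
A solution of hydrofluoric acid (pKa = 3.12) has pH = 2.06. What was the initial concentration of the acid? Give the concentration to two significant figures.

C₀ = 1.1 × 10^-1 M

[H+] = 10^(-2.06) = 8.71 × 10^-3 M = x
Ka = 10^(−3.12) = 7.59 × 10^-4
Ka = x²/(C₀ − x) ⇒ C₀ = x + x²/Ka
C₀ = 8.71 × 10^-3 + (8.71 × 10^-3)²/(7.59 × 10^-4) = 1.09 × 10^-1 M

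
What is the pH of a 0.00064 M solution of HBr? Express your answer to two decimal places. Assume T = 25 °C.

HBr is a strong acid and dissociates completely, so [H+] = 0.00064 M.
pH = -log(0.00064) = 3.19

pH = 3.19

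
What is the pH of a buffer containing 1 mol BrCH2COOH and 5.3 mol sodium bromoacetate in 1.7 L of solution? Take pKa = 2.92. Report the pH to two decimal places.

pH = 3.64

Henderson–Hasselbalch: pH = pKa + log([BrCH2COO-]/[BrCH2COOH]) = 2.92 + log(5.3/1)
pH = 2.92 + (+0.724) = 3.64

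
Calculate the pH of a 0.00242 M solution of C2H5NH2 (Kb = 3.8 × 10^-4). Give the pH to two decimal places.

C2H5NH2 + H2O ⇌ C2H5NH3+ + OH-
From the ICE table, Kb = x²/(0.00242 − x) = 3.8 × 10^-4.
x is not negligible relative to C₀; solve x² + 0.00038·x − 9.2e-07 = 0.
x = [−0.00038 + √(0.00038² + 3.68e-06)]/2 = 7.88 × 10^-4 M
pOH = −log(7.88 × 10^-4) = 3.10; pH = 14.00 − 3.10 = 10.90

pH = 10.90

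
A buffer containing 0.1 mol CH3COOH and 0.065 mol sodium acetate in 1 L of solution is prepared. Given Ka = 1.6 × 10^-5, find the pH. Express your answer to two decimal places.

pH = 4.61

pKa = −log(1.6 × 10^-5) = 4.796
pH = pKa + log([A⁻]/[HA]) = 4.796 + log(0.065/0.1)
pH = 4.796 + (-0.187) = 4.61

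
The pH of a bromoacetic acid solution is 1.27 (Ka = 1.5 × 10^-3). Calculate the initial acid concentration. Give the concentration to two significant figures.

[H+] = 10^(-1.27) = 5.37 × 10^-2 M = x
Ka = x²/(C₀ − x) ⇒ C₀ = x + x²/Ka
C₀ = 5.37 × 10^-2 + (5.37 × 10^-2)²/(1.5 × 10^-3) = 1.98 M

C₀ = 2.0 M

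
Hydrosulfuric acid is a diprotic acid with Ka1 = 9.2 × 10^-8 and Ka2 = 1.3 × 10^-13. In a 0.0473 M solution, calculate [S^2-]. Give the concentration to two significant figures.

First ionization gives [H+] ≈ [HS-] = 6.60 × 10^-5 M.
Second step: Ka2 = [H+][S^2-]/[HS-] ≈ [S^2-] (since [H+] ≈ [HS-]).
So [S^2-] ≈ Ka2.

1.3 × 10^-13 M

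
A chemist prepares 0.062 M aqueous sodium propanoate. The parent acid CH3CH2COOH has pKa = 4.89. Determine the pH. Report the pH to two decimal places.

pH = 8.84

CH3CH2COO- is the conjugate base of the weak acid CH3CH2COOH.
Ka = 10^(−4.89) = 1.29 × 10^-5
Kb = Kw/Ka = 1.0×10^-14 / 1.29 × 10^-5 = 7.75 × 10^-10
From the ICE table, Kb = [OH-]²/(0.062 − [OH-]) = 7.75 × 10^-10.
Neglecting [OH-] in the denominator: [OH-] = √(7.75 × 10^-10 × 0.062) = 6.93 × 10^-6 M
Check: 0.011% ionized — well under 5%, approximation valid.
pOH = −log(6.93 × 10^-6) = 5.16; pH = 14.00 − 5.16 = 8.84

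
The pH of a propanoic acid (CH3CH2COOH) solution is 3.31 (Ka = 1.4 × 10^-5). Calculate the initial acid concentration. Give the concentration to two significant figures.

C₀ = 1.8 × 10^-2 M

[H+] = 10^(-3.31) = 4.90 × 10^-4 M = x
Ka = x²/(C₀ − x) ⇒ C₀ = x + x²/Ka
C₀ = 4.90 × 10^-4 + (4.90 × 10^-4)²/(1.4 × 10^-5) = 1.76 × 10^-2 M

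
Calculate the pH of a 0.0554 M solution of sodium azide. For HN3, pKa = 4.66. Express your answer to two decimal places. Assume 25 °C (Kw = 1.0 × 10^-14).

N3- is the conjugate base of the weak acid HN3.
Ka = 10^(−4.66) = 2.19 × 10^-5
Kb = Kw/Ka = 1.0×10^-14 / 2.19 × 10^-5 = 4.57 × 10^-10
From the ICE table, Kb = [OH-]²/(0.0554 − [OH-]) = 4.57 × 10^-10.
Neglecting [OH-] in the denominator: [OH-] = √(4.57 × 10^-10 × 0.0554) = 5.03 × 10^-6 M
Check: 0.0091% ionized — well under 5%, approximation valid.
pOH = −log(5.03 × 10^-6) = 5.30; pH = 14.00 − 5.30 = 8.70

pH = 8.70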